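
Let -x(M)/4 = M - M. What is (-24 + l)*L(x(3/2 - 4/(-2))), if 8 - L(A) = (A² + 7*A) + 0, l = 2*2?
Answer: -160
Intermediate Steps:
l = 4
x(M) = 0 (x(M) = -4*(M - M) = -4*0 = 0)
L(A) = 8 - A² - 7*A (L(A) = 8 - ((A² + 7*A) + 0) = 8 - (A² + 7*A) = 8 + (-A² - 7*A) = 8 - A² - 7*A)
(-24 + l)*L(x(3/2 - 4/(-2))) = (-24 + 4)*(8 - 1*0² - 7*0) = -20*(8 - 1*0 + 0) = -20*(8 + 0 + 0) = -20*8 = -160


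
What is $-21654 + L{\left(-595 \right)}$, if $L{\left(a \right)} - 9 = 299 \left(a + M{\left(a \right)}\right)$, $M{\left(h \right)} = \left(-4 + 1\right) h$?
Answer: $334165$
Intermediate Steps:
$M{\left(h \right)} = - 3 h$
$L{\left(a \right)} = 9 - 598 a$ ($L{\left(a \right)} = 9 + 299 \left(a - 3 a\right) = 9 + 299 \left(- 2 a\right) = 9 - 598 a$)
$-21654 + L{\left(-595 \right)} = -21654 + \left(9 - -355810\right) = -21654 + \left(9 + 355810\right) = -21654 + 355819 = 334165$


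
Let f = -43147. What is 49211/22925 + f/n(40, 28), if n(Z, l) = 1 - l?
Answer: 990473672/618975 ≈ 1600.2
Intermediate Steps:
49211/22925 + f/n(40, 28) = 49211/22925 - 43147/(1 - 1*28) = 49211*(1/22925) - 43147/(1 - 28) = 49211/22925 - 43147/(-27) = 49211/22925 - 43147*(-1/27) = 49211/22925 + 43147/27 = 990473672/618975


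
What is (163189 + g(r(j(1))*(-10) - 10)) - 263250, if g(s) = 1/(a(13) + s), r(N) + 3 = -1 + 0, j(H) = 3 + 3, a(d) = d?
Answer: -4302622/43 ≈ -1.0006e+5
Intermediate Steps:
j(H) = 6
r(N) = -4 (r(N) = -3 + (-1 + 0) = -3 - 1 = -4)
g(s) = 1/(13 + s)
(163189 + g(r(j(1))*(-10) - 10)) - 263250 = (163189 + 1/(13 + (-4*(-10) - 10))) - 263250 = (163189 + 1/(13 + (40 - 10))) - 263250 = (163189 + 1/(13 + 30)) - 263250 = (163189 + 1/43) - 263250 = 7017128/43 - 263250 = -4302622/43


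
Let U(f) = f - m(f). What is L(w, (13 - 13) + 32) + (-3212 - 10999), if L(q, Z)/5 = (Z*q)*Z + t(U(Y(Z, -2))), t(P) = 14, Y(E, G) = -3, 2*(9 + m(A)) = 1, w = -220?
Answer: -1140541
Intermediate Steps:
m(A) = -17/2 (m(A) = -9 + (½)*1 = -9 + ½ = -17/2)
U(f) = 17/2 + f (U(f) = f - 1*(-17/2) = f + 17/2 = 17/2 + f)
L(q, Z) = 70 + 5*q*Z² (L(q, Z) = 5*((Z*q)*Z + 14) = 5*(q*Z² + 14) = 5*(14 + q*Z²) = 70 + 5*q*Z²)
L(w, (13 - 13) + 32) + (-3212 - 10999) = (70 + 5*(-220)*((13 - 13) + 32)²) + (-3212 - 10999) = (70 + 5*(-220)*(0 + 32)²) - 14211 = (70 + 5*(-220)*32²) - 14211 = (70 + 5*(-220)*1024) - 14211 = (70 - 1126400) - 14211 = -1126330 - 14211 = -1140541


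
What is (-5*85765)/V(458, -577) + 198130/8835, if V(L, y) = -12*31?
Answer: 8306179/7068 ≈ 1175.2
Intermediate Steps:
V(L, y) = -372
(-5*85765)/V(458, -577) + 198130/8835 = -5*85765/(-372) + 198130/8835 = -428825*(-1/372) + 198130*(1/8835) = 428825/372 + 39626/1767 = 8306179/7068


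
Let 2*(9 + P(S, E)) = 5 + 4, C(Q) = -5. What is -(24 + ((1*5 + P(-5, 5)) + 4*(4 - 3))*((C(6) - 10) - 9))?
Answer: 84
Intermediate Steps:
P(S, E) = -9/2 (P(S, E) = -9 + (5 + 4)/2 = -9 + (½)*9 = -9 + 9/2 = -9/2)
-(24 + ((1*5 + P(-5, 5)) + 4*(4 - 3))*((C(6) - 10) - 9)) = -(24 + ((1*5 - 9/2) + 4*(4 - 3))*((-5 - 10) - 9)) = -(24 + ((5 - 9/2) + 4*1)*(-15 - 9)) = -(24 + (½ + 4)*(-24)) = -(24 + (9/2)*(-24)) = -(24 - 108) = -1*(-84) = 84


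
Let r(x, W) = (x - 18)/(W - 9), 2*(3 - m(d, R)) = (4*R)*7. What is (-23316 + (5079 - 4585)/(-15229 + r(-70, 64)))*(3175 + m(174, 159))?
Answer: -241479671248/10879 ≈ -2.2197e+7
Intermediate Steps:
m(d, R) = 3 - 14*R (m(d, R) = 3 - 4*R*7/2 = 3 - 14*R)
r(x, W) = (-18 + x)/(-9 + W)
(-23316 + (5079 - 4585)/(-15229 + r(-70, 64)))*(3175 + m(174, 159)) = (-23316 + (5079 - 4585)/(-15229 + (-18 - 70)/(-9 + 64)))*(3175 + (3 - 14*159)) = (-23316 + 494/(-15229 - 88/55))*(3175 + (3 - 2226)) = (-23316 + 494/(-15229 + (1/55)*(-88)))*(3175 - 2223) = (-23316 + 494/(-15229 - 8/5))*952 = (-23316 + 494/(-76153/5))*952 = (-23316 + 494*(-5/76153))*952 = (-23316 - 2470/76153)*952 = -1775585818/76153*952 = -241479671248/10879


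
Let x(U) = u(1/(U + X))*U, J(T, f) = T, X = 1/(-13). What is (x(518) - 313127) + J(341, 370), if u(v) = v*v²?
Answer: -95471368889387836/305229034837 ≈ -3.1279e+5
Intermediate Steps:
X = -1/13 ≈ -0.076923
u(v) = v³
x(U) = U/(-1/13 + U)³ (x(U) = (1/(U - 1/13))³*U = (1/(-1/13 + U))³*U = U/(-1/13 + U)³)
(x(518) - 313127) + J(341, 370) = (2197*518/(-1 + 13*518)³ - 313127) + 341 = (2197*518/(-1 + 6734)³ - 313127) + 341 = (2197*518/6733³ - 313127) + 341 = (2197*518*(1/305229034837) - 313127) + 341 = (1138046/305229034837 - 313127) + 341 = -95575451990267253/305229034837 + 341 = -95471368889387836/305229034837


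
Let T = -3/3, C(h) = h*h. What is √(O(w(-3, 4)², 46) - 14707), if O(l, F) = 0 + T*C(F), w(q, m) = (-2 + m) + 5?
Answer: I*√16823 ≈ 129.7*I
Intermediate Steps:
w(q, m) = 3 + m
C(h) = h²
T = -1 (T = -3*⅓ = -1)
O(l, F) = -F² (O(l, F) = 0 - F² = -F²)
√(O(w(-3, 4)², 46) - 14707) = √(-1*46² - 14707) = √(-1*2116 - 14707) = √(-2116 - 14707) = √(-16823) = I*√16823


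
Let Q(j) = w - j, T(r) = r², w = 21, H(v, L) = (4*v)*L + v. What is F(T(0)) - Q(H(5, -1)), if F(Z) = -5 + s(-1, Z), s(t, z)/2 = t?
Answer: -43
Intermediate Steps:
H(v, L) = v + 4*L*v (H(v, L) = 4*L*v + v = v + 4*L*v)
s(t, z) = 2*t
Q(j) = 21 - j
F(Z) = -7 (F(Z) = -5 + 2*(-1) = -5 - 2 = -7)
F(T(0)) - Q(H(5, -1)) = -7 - (21 - 5*(1 + 4*(-1))) = -7 - (21 - 5*(1 - 4)) = -7 - (21 - 5*(-3)) = -7 - (21 - 1*(-15)) = -7 - (21 + 15) = -7 - 1*36 = -7 - 36 = -43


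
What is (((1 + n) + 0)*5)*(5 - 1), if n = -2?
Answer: -20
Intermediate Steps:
(((1 + n) + 0)*5)*(5 - 1) = (((1 - 2) + 0)*5)*(5 - 1) = ((-1 + 0)*5)*4 = -1*5*4 = -5*4 = -20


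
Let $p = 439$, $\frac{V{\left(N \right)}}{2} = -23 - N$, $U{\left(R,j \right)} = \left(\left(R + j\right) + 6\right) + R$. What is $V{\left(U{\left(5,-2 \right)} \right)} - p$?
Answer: $-513$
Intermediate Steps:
$U{\left(R,j \right)} = 6 + j + 2 R$ ($U{\left(R,j \right)} = \left(6 + R + j\right) + R = 6 + j + 2 R$)
$V{\left(N \right)} = -46 - 2 N$ ($V{\left(N \right)} = 2 \left(-23 - N\right) = -46 - 2 N$)
$V{\left(U{\left(5,-2 \right)} \right)} - p = \left(-46 - 2 \left(6 - 2 + 2 \cdot 5\right)\right) - 439 = \left(-46 - 2 \left(6 - 2 + 10\right)\right) - 439 = \left(-46 - 28\right) - 439 = -74 - 439 = -513$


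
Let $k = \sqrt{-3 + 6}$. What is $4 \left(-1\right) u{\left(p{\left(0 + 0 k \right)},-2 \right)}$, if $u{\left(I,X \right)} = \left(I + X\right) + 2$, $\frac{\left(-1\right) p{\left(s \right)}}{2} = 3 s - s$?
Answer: $0$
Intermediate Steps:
$k = \sqrt{3} \approx 1.732$
$p{\left(s \right)} = - 4 s$ ($p{\left(s \right)} = - 2 \left(3 s - s\right) = - 2 \cdot 2 s = - 4 s$)
$u{\left(I,X \right)} = 2 + I + X$
$4 \left(-1\right) u{\left(p{\left(0 + 0 k \right)},-2 \right)} = 4 \left(-1\right) \left(2 - 4 \left(0 + 0 \sqrt{3}\right) - 2\right) = - 4 \left(2 - 4 \left(0 + 0\right) - 2\right) = - 4 \left(2 - 0 - 2\right) = - 4 \left(2 + 0 - 2\right) = \left(-4\right) 0 = 0$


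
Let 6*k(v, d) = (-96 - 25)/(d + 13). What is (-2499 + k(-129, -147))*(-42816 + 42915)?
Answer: -66299475/268 ≈ -2.4739e+5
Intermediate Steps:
k(v, d) = -121/(6*(13 + d)) (k(v, d) = ((-96 - 25)/(d + 13))/6 = (-121/(13 + d))/6 = -121/(6*(13 + d)))
(-2499 + k(-129, -147))*(-42816 + 42915) = (-2499 - 121/(78 + 6*(-147)))*(-42816 + 42915) = (-2499 - 121/(78 - 882))*99 = (-2499 - 121/(-804))*99 = (-2499 - 121*(-1/804))*99 = (-2499 + 121/804)*99 = -2009075/804*99 = -66299475/268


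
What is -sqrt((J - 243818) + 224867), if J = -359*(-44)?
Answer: -I*sqrt(3155) ≈ -56.169*I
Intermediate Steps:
J = 15796
-sqrt((J - 243818) + 224867) = -sqrt((15796 - 243818) + 224867) = -sqrt(-228022 + 224867) = -sqrt(-3155) = -I*sqrt(3155)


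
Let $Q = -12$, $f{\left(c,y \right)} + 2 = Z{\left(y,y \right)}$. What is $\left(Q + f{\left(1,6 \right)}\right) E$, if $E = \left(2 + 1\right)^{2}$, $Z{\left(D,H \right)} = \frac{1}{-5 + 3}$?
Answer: $- \frac{261}{2} \approx -130.5$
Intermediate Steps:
$Z{\left(D,H \right)} = - \frac{1}{2}$ ($Z{\left(D,H \right)} = \frac{1}{-2} = - \frac{1}{2}$)
$f{\left(c,y \right)} = - \frac{5}{2}$ ($f{\left(c,y \right)} = -2 - \frac{1}{2} = - \frac{5}{2}$)
$E = 9$ ($E = 3^{2} = 9$)
$\left(Q + f{\left(1,6 \right)}\right) E = \left(-12 - \frac{5}{2}\right) 9 = \left(- \frac{29}{2}\right) 9 = - \frac{261}{2}$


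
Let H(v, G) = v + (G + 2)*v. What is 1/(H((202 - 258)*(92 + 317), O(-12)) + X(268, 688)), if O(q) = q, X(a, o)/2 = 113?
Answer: 1/206362 ≈ 4.8459e-6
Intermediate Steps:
X(a, o) = 226 (X(a, o) = 2*113 = 226)
H(v, G) = v + v*(2 + G) (H(v, G) = v + (2 + G)*v = v + v*(2 + G))
1/(H((202 - 258)*(92 + 317), O(-12)) + X(268, 688)) = 1/(((202 - 258)*(92 + 317))*(3 - 12) + 226) = 1/(-56*409*(-9) + 226) = 1/(-22904*(-9) + 226) = 1/(206136 + 226) = 1/206362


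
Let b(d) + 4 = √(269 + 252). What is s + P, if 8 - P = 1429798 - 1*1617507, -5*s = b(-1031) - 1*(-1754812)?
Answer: -816223/5 - √521/5 ≈ -1.6325e+5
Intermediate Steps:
b(d) = -4 + √521 (b(d) = -4 + √(269 + 252) = -4 + √521)
s = -1754808/5 - √521/5 (s = -((-4 + √521) - 1*(-1754812))/5 = -((-4 + √521) + 1754812)/5 = -(1754808 + √521)/5 = -1754808/5 - √521/5 ≈ -3.5097e+5)
P = 187717 (P = 8 - (1429798 - 1*1617507) = 8 - (1429798 - 1617507) = 8 - 1*(-187709) = 8 + 187709 = 187717)
s + P = (-1754808/5 - √521/5) + 187717 = -816223/5 - √521/5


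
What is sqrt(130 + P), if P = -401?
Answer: I*sqrt(271) ≈ 16.462*I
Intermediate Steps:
sqrt(130 + P) = sqrt(130 - 401) = sqrt(-271) = I*sqrt(271)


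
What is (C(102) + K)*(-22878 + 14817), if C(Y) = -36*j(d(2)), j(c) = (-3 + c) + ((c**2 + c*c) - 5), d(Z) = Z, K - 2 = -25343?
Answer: 204854193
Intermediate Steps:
K = -25341 (K = 2 - 25343 = -25341)
j(c) = -8 + c + 2*c**2 (j(c) = (-3 + c) + ((c**2 + c**2) - 5) = (-3 + c) + (2*c**2 - 5) = (-3 + c) + (-5 + 2*c**2) = -8 + c + 2*c**2)
C(Y) = -72 (C(Y) = -36*(-8 + 2 + 2*2**2) = -36*(-8 + 2 + 2*4) = -36*(-8 + 2 + 8) = -36*2 = -72)
(C(102) + K)*(-22878 + 14817) = (-72 - 25341)*(-22878 + 14817) = -25413*(-8061) = 204854193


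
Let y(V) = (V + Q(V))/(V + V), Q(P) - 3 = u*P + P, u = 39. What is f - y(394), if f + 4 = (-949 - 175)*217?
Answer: -192218813/788 ≈ -2.4393e+5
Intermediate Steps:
Q(P) = 3 + 40*P (Q(P) = 3 + (39*P + P) = 3 + 40*P)
f = -243912 (f = -4 + (-949 - 175)*217 = -4 - 1124*217 = -4 - 243908 = -243912)
y(V) = (3 + 41*V)/(2*V) (y(V) = (V + (3 + 40*V))/(V + V) = (3 + 41*V)/((2*V)) = (3 + 41*V)*(1/(2*V)) = (3 + 41*V)/(2*V))
f - y(394) = -243912 - (3 + 41*394)/(2*394) = -243912 - (3 + 16154)/(2*394) = -243912 - 16157/(2*394) = -243912 - 1*16157/788 = -243912 - 16157/788 = -192218813/788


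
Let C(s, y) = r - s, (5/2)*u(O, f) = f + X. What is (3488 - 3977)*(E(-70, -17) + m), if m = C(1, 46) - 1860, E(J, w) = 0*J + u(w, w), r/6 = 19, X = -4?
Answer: 4291953/5 ≈ 8.5839e+5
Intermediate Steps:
r = 114 (r = 6*19 = 114)
u(O, f) = -8/5 + 2*f/5 (u(O, f) = 2*(f - 4)/5 = 2*(-4 + f)/5 = -8/5 + 2*f/5)
C(s, y) = 114 - s
E(J, w) = -8/5 + 2*w/5 (E(J, w) = 0*J + (-8/5 + 2*w/5) = 0 + (-8/5 + 2*w/5) = -8/5 + 2*w/5)
m = -1747 (m = (114 - 1*1) - 1860 = (114 - 1) - 1860 = 113 - 1860 = -1747)
(3488 - 3977)*(E(-70, -17) + m) = (3488 - 3977)*((-8/5 + (⅖)*(-17)) - 1747) = -489*((-8/5 - 34/5) - 1747) = -489*(-42/5 - 1747) = -489*(-8777/5) = 4291953/5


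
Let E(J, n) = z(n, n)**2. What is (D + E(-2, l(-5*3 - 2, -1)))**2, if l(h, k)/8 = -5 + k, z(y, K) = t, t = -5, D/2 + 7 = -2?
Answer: 49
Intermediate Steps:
D = -18 (D = -14 + 2*(-2) = -14 - 4 = -18)
z(y, K) = -5
l(h, k) = -40 + 8*k (l(h, k) = 8*(-5 + k) = -40 + 8*k)
E(J, n) = 25 (E(J, n) = (-5)**2 = 25)
(D + E(-2, l(-5*3 - 2, -1)))**2 = (-18 + 25)**2 = 7**2 = 49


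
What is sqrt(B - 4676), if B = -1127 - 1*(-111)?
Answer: 2*I*sqrt(1423) ≈ 75.445*I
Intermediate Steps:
B = -1016 (B = -1127 + 111 = -1016)
sqrt(B - 4676) = sqrt(-1016 - 4676) = sqrt(-5692) = 2*I*sqrt(1423)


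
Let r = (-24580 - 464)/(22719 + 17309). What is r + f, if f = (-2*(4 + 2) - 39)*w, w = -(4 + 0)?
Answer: 2035167/10007 ≈ 203.37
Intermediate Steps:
w = -4 (w = -1*4 = -4)
r = -6261/10007 (r = -25044/40028 = -25044*1/40028 = -6261/10007 ≈ -0.62566)
f = 204 (f = (-2*(4 + 2) - 39)*(-4) = (-2*6 - 39)*(-4) = (-12 - 39)*(-4) = -51*(-4) = 204)
r + f = -6261/10007 + 204 = 2035167/10007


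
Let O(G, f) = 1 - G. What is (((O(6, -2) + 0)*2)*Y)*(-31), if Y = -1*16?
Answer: -4960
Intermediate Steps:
Y = -16
(((O(6, -2) + 0)*2)*Y)*(-31) = ((((1 - 1*6) + 0)*2)*(-16))*(-31) = ((((1 - 6) + 0)*2)*(-16))*(-31) = (((-5 + 0)*2)*(-16))*(-31) = (-5*2*(-16))*(-31) = -10*(-16)*(-31) = 160*(-31) = -4960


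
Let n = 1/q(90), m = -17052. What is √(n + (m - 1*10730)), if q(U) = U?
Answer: I*√25003790/30 ≈ 166.68*I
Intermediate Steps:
n = 1/90 ≈ 0.011111
√(n + (m - 1*10730)) = √(1/90 + (-17052 - 1*10730)) = √(1/90 + (-17052 - 10730)) = √(1/90 - 27782) = √(-2500379/90) = I*√25003790/30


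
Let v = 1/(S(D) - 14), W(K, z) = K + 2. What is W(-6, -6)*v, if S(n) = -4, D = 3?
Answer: 2/9 ≈ 0.22222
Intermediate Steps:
W(K, z) = 2 + K
v = -1/18 (v = 1/(-4 - 14) = 1/(-18) = -1/18 ≈ -0.055556)
W(-6, -6)*v = (2 - 6)*(-1/18) = -4*(-1/18) = 2/9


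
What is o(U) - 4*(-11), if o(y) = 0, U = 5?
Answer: 44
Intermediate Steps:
o(U) - 4*(-11) = 0 - 4*(-11) = 0 + 44 = 44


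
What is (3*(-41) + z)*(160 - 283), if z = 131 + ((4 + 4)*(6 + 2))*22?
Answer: -174168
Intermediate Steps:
z = 1539 (z = 131 + (8*8)*22 = 131 + 64*22 = 131 + 1408 = 1539)
(3*(-41) + z)*(160 - 283) = (3*(-41) + 1539)*(160 - 283) = (-123 + 1539)*(-123) = 1416*(-123) = -174168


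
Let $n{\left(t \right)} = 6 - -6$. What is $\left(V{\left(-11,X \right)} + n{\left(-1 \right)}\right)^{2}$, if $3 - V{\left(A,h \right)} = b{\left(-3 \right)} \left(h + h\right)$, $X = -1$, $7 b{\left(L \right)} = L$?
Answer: $\frac{9801}{49} \approx 200.02$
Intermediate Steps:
$b{\left(L \right)} = \frac{L}{7}$
$n{\left(t \right)} = 12$ ($n{\left(t \right)} = 6 + 6 = 12$)
$V{\left(A,h \right)} = 3 + \frac{6 h}{7}$ ($V{\left(A,h \right)} = 3 - \frac{1}{7} \left(-3\right) \left(h + h\right) = 3 - - \frac{3 \cdot 2 h}{7} = 3 - - \frac{6 h}{7} = 3 + \frac{6 h}{7}$)
$\left(V{\left(-11,X \right)} + n{\left(-1 \right)}\right)^{2} = \left(\left(3 + \frac{6}{7} \left(-1\right)\right) + 12\right)^{2} = \left(\left(3 - \frac{6}{7}\right) + 12\right)^{2} = \left(\frac{15}{7} + 12\right)^{2} = \left(\frac{99}{7}\right)^{2} = \frac{9801}{49}$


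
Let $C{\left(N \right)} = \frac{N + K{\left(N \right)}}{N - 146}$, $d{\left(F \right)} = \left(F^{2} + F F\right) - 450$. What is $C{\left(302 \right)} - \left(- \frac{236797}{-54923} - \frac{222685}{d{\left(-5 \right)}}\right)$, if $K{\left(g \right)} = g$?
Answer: $- \frac{8679405199}{15578160} \approx -557.15$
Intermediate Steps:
$d{\left(F \right)} = -450 + 2 F^{2}$ ($d{\left(F \right)} = \left(F^{2} + F^{2}\right) - 450 = 2 F^{2} - 450 = -450 + 2 F^{2}$)
$C{\left(N \right)} = \frac{2 N}{-146 + N}$ ($C{\left(N \right)} = \frac{N + N}{N - 146} = \frac{2 N}{-146 + N}$)
$C{\left(302 \right)} - \left(- \frac{236797}{-54923} - \frac{222685}{d{\left(-5 \right)}}\right) = 2 \cdot 302 \frac{1}{-146 + 302} - \left(- \frac{236797}{-54923} - \frac{222685}{-450 + 2 \left(-5\right)^{2}}\right) = 2 \cdot 302 \cdot \frac{1}{156} - \left(\left(-236797\right) \left(- \frac{1}{54923}\right) - \frac{222685}{-450 + 2 \cdot 25}\right) = 2 \cdot 302 \cdot \frac{1}{156} - \left(\frac{21527}{4993} - \frac{222685}{-450 + 50}\right) = \frac{151}{39} - \left(\frac{21527}{4993} - \frac{222685}{-400}\right) = \frac{151}{39} - \left(\frac{21527}{4993} - - \frac{44537}{80}\right) = \frac{151}{39} - \left(\frac{21527}{4993} + \frac{44537}{80}\right) = \frac{151}{39} - \frac{224095401}{399440} = - \frac{8679405199}{15578160}$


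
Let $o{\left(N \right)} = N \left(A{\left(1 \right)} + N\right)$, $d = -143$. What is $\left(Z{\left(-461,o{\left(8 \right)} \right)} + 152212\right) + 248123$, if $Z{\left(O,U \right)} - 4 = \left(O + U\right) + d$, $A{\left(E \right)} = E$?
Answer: $399807$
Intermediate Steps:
$o{\left(N \right)} = N \left(1 + N\right)$
$Z{\left(O,U \right)} = -139 + O + U$ ($Z{\left(O,U \right)} = 4 - \left(143 - O - U\right) = 4 + \left(-143 + O + U\right) = -139 + O + U$)
$\left(Z{\left(-461,o{\left(8 \right)} \right)} + 152212\right) + 248123 = \left(\left(-139 - 461 + 8 \left(1 + 8\right)\right) + 152212\right) + 248123 = \left(\left(-139 - 461 + 8 \cdot 9\right) + 152212\right) + 248123 = \left(\left(-139 - 461 + 72\right) + 152212\right) + 248123 = \left(-528 + 152212\right) + 248123 = 151684 + 248123 = 399807$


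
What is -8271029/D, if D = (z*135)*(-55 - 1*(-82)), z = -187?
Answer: 8271029/681615 ≈ 12.134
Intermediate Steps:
D = -681615 (D = (-187*135)*(-55 - 1*(-82)) = -25245*(-55 + 82) = -25245*27 = -681615)
-8271029/D = -8271029/(-681615) = -8271029*(-1/681615) = 8271029/681615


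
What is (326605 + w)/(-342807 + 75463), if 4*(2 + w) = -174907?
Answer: -1131505/1069376 ≈ -1.0581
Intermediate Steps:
w = -174915/4 (w = -2 + (¼)*(-174907) = -2 - 174907/4 = -174915/4 ≈ -43729.)
(326605 + w)/(-342807 + 75463) = (326605 - 174915/4)/(-342807 + 75463) = (1131505/4)/(-267344) = (1131505/4)*(-1/267344) = -1131505/1069376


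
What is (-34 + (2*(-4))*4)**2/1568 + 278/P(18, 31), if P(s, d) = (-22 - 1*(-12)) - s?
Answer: -2803/392 ≈ -7.1505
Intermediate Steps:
P(s, d) = -10 - s (P(s, d) = (-22 + 12) - s = -10 - s)
(-34 + (2*(-4))*4)**2/1568 + 278/P(18, 31) = (-34 + (2*(-4))*4)**2/1568 + 278/(-10 - 1*18) = (-34 - 8*4)**2*(1/1568) + 278/(-10 - 18) = (-34 - 32)**2*(1/1568) + 278/(-28) = (-66)**2*(1/1568) + 278*(-1/28) = 4356*(1/1568) - 139/14 = 1089/392 - 139/14 = -2803/392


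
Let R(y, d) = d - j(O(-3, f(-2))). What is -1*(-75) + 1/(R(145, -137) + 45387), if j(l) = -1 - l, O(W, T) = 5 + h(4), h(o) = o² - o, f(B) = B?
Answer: 3395101/45268 ≈ 75.000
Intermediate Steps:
O(W, T) = 17 (O(W, T) = 5 + 4*(-1 + 4) = 5 + 4*3 = 5 + 12 = 17)
R(y, d) = 18 + d (R(y, d) = d - (-1 - 1*17) = d - (-1 - 17) = d - 1*(-18) = d + 18 = 18 + d)
-1*(-75) + 1/(R(145, -137) + 45387) = -1*(-75) + 1/((18 - 137) + 45387) = 75 + 1/(-119 + 45387) = 75 + 1/45268 = 3395101/45268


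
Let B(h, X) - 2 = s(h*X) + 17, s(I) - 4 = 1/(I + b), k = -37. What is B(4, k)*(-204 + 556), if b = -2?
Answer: 607024/75 ≈ 8093.7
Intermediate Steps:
s(I) = 4 + 1/(-2 + I) (s(I) = 4 + 1/(I - 2) = 4 + 1/(-2 + I))
B(h, X) = 19 + (-7 + 4*X*h)/(-2 + X*h) (B(h, X) = 2 + ((-7 + 4*(h*X))/(-2 + h*X) + 17) = 2 + ((-7 + 4*(X*h))/(-2 + X*h) + 17) = 2 + ((-7 + 4*X*h)/(-2 + X*h) + 17) = 2 + (17 + (-7 + 4*X*h)/(-2 + X*h)) = 19 + (-7 + 4*X*h)/(-2 + X*h))
B(4, k)*(-204 + 556) = ((-45 + 23*(-37)*4)/(-2 - 37*4))*(-204 + 556) = ((-45 - 3404)/(-2 - 148))*352 = (-3449/(-150))*352 = -1/150*(-3449)*352 = (3449/150)*352 = 607024/75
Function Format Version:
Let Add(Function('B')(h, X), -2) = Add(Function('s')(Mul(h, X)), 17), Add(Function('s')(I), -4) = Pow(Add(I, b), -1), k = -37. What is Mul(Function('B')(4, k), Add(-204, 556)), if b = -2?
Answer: Rational(607024, 75) ≈ 8093.7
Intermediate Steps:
Function('s')(I) = Add(4, Pow(Add(-2, I), -1)) (Function('s')(I) = Add(4, Pow(Add(I, -2), -1)) = Add(4, Pow(Add(-2, I), -1)))
Function('B')(h, X) = Add(19, Mul(Pow(Add(-2, Mul(X, h)), -1), Add(-7, Mul(4, X, h)))) (Function('B')(h, X) = Add(2, Add(Mul(Pow(Add(-2, Mul(h, X)), -1), Add(-7, Mul(4, Mul(h, X)))), 17)) = Add(2, Add(Mul(Pow(Add(-2, Mul(X, h)), -1), Add(-7, Mul(4, Mul(X, h)))), 17)) = Add(2, Add(Mul(Pow(Add(-2, Mul(X, h)), -1), Add(-7, Mul(4, X, h))), 17)) = Add(2, Add(17, Mul(Pow(Add(-2, Mul(X, h)), -1), Add(-7, Mul(4, X, h))))) = Add(19, Mul(Pow(Add(-2, Mul(X, h)), -1), Add(-7, Mul(4, X, h)))))
Mul(Function('B')(4, k), Add(-204, 556)) = Mul(Mul(Pow(Add(-2, Mul(-37, 4)), -1), Add(-45, Mul(23, -37, 4))), Add(-204, 556)) = Mul(Mul(Pow(Add(-2, -148), -1), Add(-45, -3404)), 352) = Mul(Mul(Pow(-150, -1), -3449), 352) = Mul(Mul(Rational(-1, 150), -3449), 352) = Mul(Rational(3449, 150), 352) = Rational(607024, 75)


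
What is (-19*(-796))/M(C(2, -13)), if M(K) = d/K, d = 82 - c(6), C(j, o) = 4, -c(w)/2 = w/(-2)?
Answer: 796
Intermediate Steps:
c(w) = w (c(w) = -2*w/(-2) = -2*w*(-1)/2 = -(-1)*w = w)
d = 76 (d = 82 - 1*6 = 82 - 6 = 76)
M(K) = 76/K
(-19*(-796))/M(C(2, -13)) = (-19*(-796))/((76/4)) = 15124/((76*(¼))) = 15124/19 = 15124*(1/19) = 796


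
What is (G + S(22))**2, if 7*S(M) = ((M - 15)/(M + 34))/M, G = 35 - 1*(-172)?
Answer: 65037750625/1517824 ≈ 42849.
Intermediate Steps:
G = 207 (G = 35 + 172 = 207)
S(M) = (-15 + M)/(7*M*(34 + M)) (S(M) = (((M - 15)/(M + 34))/M)/7 = (((-15 + M)/(34 + M))/M)/7 = ((-15 + M)/(M*(34 + M)))/7 = (-15 + M)/(7*M*(34 + M)))
(G + S(22))**2 = (207 + (1/7)*(-15 + 22)/(22*(34 + 22)))**2 = (207 + (1/7)*(1/22)*7/56)**2 = (207 + (1/7)*(1/22)*(1/56)*7)**2 = (207 + 1/1232)**2 = (255025/1232)**2 = 65037750625/1517824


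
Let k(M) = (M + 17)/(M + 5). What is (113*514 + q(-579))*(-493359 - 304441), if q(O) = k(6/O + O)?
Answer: -53474745232675/1154 ≈ -4.6339e+10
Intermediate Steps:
k(M) = (17 + M)/(5 + M)
q(O) = (17 + O + 6/O)/(5 + O + 6/O) (q(O) = (17 + (6/O + O))/(5 + (6/O + O)) = (17 + (O + 6/O))/(5 + (O + 6/O)) = (17 + O + 6/O)/(5 + O + 6/O))
(113*514 + q(-579))*(-493359 - 304441) = (113*514 + (6 + (-579)² + 17*(-579))/(6 + (-579)² + 5*(-579)))*(-493359 - 304441) = (58082 + (6 + 335241 - 9843)/(6 + 335241 - 2895))*(-797800) = (58082 + 325404/332352)*(-797800) = (58082 + (1/332352)*325404)*(-797800) = (58082 + 9039/9232)*(-797800) = (536222063/9232)*(-797800) = -53474745232675/1154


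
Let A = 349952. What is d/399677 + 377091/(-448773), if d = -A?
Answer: -7891374577/4599083239 ≈ -1.7159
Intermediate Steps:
d = -349952 (d = -1*349952 = -349952)
d/399677 + 377091/(-448773) = -349952/399677 + 377091/(-448773) = -349952*1/399677 + 377091*(-1/448773) = -349952/399677 - 9669/11507 = -7891374577/4599083239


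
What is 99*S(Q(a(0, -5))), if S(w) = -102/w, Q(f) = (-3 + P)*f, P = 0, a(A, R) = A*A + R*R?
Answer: 3366/25 ≈ 134.64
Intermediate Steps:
a(A, R) = A² + R²
Q(f) = -3*f (Q(f) = (-3 + 0)*f = -3*f)
99*S(Q(a(0, -5))) = 99*(-102*(-1/(3*(0² + (-5)²)))) = 99*(-102*(-1/(3*(0 + 25)))) = 99*(-102/((-3*25))) = 99*(-102/(-75)) = 99*(-102*(-1/75)) = 99*(34/25) = 3366/25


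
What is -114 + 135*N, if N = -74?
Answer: -10104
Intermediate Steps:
-114 + 135*N = -114 + 135*(-74) = -114 - 9990 = -10104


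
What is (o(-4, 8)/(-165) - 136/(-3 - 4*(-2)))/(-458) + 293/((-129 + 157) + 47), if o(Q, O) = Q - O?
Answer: 749257/188925 ≈ 3.9659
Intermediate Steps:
(o(-4, 8)/(-165) - 136/(-3 - 4*(-2)))/(-458) + 293/((-129 + 157) + 47) = ((-4 - 1*8)/(-165) - 136/(-3 - 4*(-2)))/(-458) + 293/((-129 + 157) + 47) = ((-4 - 8)*(-1/165) - 136/(-3 + 8))*(-1/458) + 293/(28 + 47) = (-12*(-1/165) - 136/5)*(-1/458) + 293/75 = (4/55 - 136*⅕)*(-1/458) + 293*(1/75) = (4/55 - 136/5)*(-1/458) + 293/75 = -1492/55*(-1/458) + 293/75 = 746/12595 + 293/75 = 749257/188925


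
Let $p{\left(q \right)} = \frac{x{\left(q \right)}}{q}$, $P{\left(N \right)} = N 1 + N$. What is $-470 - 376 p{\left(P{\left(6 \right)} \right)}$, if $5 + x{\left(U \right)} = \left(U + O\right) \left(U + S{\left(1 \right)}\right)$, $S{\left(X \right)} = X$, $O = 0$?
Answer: $- \frac{15604}{3} \approx -5201.3$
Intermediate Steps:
$x{\left(U \right)} = -5 + U \left(1 + U\right)$ ($x{\left(U \right)} = -5 + \left(U + 0\right) \left(U + 1\right) = -5 + U \left(1 + U\right)$)
$P{\left(N \right)} = 2 N$ ($P{\left(N \right)} = N + N = 2 N$)
$p{\left(q \right)} = \frac{-5 + q + q^{2}}{q}$
$-470 - 376 p{\left(P{\left(6 \right)} \right)} = -470 - 376 \left(1 + 2 \cdot 6 - \frac{5}{2 \cdot 6}\right) = -470 - 376 \left(1 + 12 - \frac{5}{12}\right) = -470 - \frac{14194}{3} = - \frac{15604}{3}$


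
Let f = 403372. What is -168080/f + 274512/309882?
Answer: 2443561996/5208238421 ≈ 0.46917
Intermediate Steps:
-168080/f + 274512/309882 = -168080/403372 + 274512/309882 = -168080*1/403372 + 274512*(1/309882) = -42020/100843 + 45752/51647 = 2443561996/5208238421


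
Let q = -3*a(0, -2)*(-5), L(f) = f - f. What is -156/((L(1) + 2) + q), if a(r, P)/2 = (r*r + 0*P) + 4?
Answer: -78/61 ≈ -1.2787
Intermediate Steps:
a(r, P) = 8 + 2*r² (a(r, P) = 2*((r*r + 0*P) + 4) = 2*((r² + 0) + 4) = 2*(r² + 4) = 2*(4 + r²) = 8 + 2*r²)
L(f) = 0
q = 120 (q = -3*(8 + 2*0²)*(-5) = -3*(8 + 2*0)*(-5) = -3*(8 + 0)*(-5) = -3*8*(-5) = -24*(-5) = 120)
-156/((L(1) + 2) + q) = -156/((0 + 2) + 120) = -156/(2 + 120) = -156/122 = -156*1/122 = -78/61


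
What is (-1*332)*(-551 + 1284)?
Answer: -243356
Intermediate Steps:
(-1*332)*(-551 + 1284) = -332*733 = -243356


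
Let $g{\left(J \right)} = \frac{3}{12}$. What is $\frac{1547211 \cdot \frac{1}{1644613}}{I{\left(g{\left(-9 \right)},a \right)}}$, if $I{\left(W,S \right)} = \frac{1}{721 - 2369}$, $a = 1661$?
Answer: $- \frac{2549803728}{1644613} \approx -1550.4$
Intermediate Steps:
$g{\left(J \right)} = \frac{1}{4}$ ($g{\left(J \right)} = 3 \cdot \frac{1}{12} = \frac{1}{4}$)
$I{\left(W,S \right)} = - \frac{1}{1648}$ ($I{\left(W,S \right)} = \frac{1}{-1648} = - \frac{1}{1648}$)
$\frac{1547211 \cdot \frac{1}{1644613}}{I{\left(g{\left(-9 \right)},a \right)}} = \frac{1547211 \cdot \frac{1}{1644613}}{- \frac{1}{1648}} = 1547211 \cdot \frac{1}{1644613} \left(-1648\right) = \frac{1547211}{1644613} \left(-1648\right) = - \frac{2549803728}{1644613}$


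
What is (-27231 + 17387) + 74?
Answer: -9770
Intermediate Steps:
(-27231 + 17387) + 74 = -9844 + 74 = -9770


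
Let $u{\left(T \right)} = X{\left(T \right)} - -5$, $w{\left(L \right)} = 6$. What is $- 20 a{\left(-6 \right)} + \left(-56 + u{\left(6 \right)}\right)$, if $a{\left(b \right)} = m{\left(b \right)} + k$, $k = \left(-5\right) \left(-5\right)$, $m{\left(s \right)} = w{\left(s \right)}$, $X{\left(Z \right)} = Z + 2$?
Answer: $-663$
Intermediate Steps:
$X{\left(Z \right)} = 2 + Z$
$m{\left(s \right)} = 6$
$u{\left(T \right)} = 7 + T$ ($u{\left(T \right)} = \left(2 + T\right) - -5 = \left(2 + T\right) + 5 = 7 + T$)
$k = 25$
$a{\left(b \right)} = 31$ ($a{\left(b \right)} = 6 + 25 = 31$)
$- 20 a{\left(-6 \right)} + \left(-56 + u{\left(6 \right)}\right) = \left(-20\right) 31 + \left(-56 + \left(7 + 6\right)\right) = -620 + \left(-56 + 13\right) = -620 - 43 = -663$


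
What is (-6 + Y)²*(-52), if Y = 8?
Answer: -208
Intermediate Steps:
(-6 + Y)²*(-52) = (-6 + 8)²*(-52) = 2²*(-52) = 4*(-52) = -208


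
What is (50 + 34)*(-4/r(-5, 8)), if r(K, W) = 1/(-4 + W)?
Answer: -1344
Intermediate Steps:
(50 + 34)*(-4/r(-5, 8)) = (50 + 34)*(-4/(1/(-4 + 8))) = 84*(-4/(1/4)) = 84*(-4/¼) = 84*(-4*4) = 84*(-16) = -1344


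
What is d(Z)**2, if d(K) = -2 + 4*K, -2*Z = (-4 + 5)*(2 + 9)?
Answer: 576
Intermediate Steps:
Z = -11/2 (Z = -(-4 + 5)*(2 + 9)/2 = -11/2 ≈ -5.5000)
d(Z)**2 = (-2 + 4*(-11/2))**2 = (-2 - 22)**2 = (-24)**2 = 576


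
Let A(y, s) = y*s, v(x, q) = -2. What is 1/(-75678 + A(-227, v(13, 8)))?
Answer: -1/75224 ≈ -1.3294e-5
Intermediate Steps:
A(y, s) = s*y
1/(-75678 + A(-227, v(13, 8))) = 1/(-75678 - 2*(-227)) = 1/(-75678 + 454) = 1/(-75224) = -1/75224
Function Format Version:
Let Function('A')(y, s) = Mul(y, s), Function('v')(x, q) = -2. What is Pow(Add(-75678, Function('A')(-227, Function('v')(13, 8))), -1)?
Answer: Rational(-1, 75224) ≈ -1.3294e-5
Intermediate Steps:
Function('A')(y, s) = Mul(s, y)
Pow(Add(-75678, Function('A')(-227, Function('v')(13, 8))), -1) = Pow(Add(-75678, Mul(-2, -227)), -1) = Pow(Add(-75678, 454), -1) = Pow(-75224, -1) = Rational(-1, 75224)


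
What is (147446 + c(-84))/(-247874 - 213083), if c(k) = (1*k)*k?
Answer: -154502/460957 ≈ -0.33518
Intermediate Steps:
c(k) = k² (c(k) = k*k = k²)
(147446 + c(-84))/(-247874 - 213083) = (147446 + (-84)²)/(-247874 - 213083) = (147446 + 7056)/(-460957) = 154502*(-1/460957) = -154502/460957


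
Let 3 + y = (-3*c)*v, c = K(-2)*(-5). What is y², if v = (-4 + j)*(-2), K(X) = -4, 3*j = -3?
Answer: 363609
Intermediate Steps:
j = -1 (j = (⅓)*(-3) = -1)
v = 10 (v = (-4 - 1)*(-2) = -5*(-2) = 10)
c = 20 (c = -4*(-5) = 20)
y = -603 (y = -3 - 3*20*10 = -3 - 60*10 = -3 - 600 = -603)
y² = (-603)² = 363609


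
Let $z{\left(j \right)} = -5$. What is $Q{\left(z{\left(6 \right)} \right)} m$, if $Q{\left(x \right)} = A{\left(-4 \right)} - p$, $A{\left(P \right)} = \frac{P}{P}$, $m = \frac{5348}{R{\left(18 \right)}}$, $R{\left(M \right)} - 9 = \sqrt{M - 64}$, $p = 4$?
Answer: $- \frac{144396}{127} + \frac{16044 i \sqrt{46}}{127} \approx -1137.0 + 856.82 i$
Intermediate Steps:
$R{\left(M \right)} = 9 + \sqrt{-64 + M}$ ($R{\left(M \right)} = 9 + \sqrt{M - 64} = 9 + \sqrt{-64 + M}$)
$m = \frac{5348}{9 + i \sqrt{46}}$ ($m = \frac{5348}{9 + \sqrt{-64 + 18}} = \frac{5348}{9 + \sqrt{-46}} = \frac{5348}{9 + i \sqrt{46}} \approx 378.99 - 285.61 i$)
$A{\left(P \right)} = 1$
$Q{\left(x \right)} = -3$ ($Q{\left(x \right)} = 1 - 4 = -3$)
$Q{\left(z{\left(6 \right)} \right)} m = - 3 \left(\frac{48132}{127} - \frac{5348 i \sqrt{46}}{127}\right) = - \frac{144396}{127} + \frac{16044 i \sqrt{46}}{127}$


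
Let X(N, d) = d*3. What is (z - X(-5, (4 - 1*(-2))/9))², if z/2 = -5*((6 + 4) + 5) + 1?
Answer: 22500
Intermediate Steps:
X(N, d) = 3*d
z = -148 (z = 2*(-5*((6 + 4) + 5) + 1) = 2*(-5*(10 + 5) + 1) = 2*(-5*15 + 1) = 2*(-75 + 1) = 2*(-74) = -148)
(z - X(-5, (4 - 1*(-2))/9))² = (-148 - 3*(4 - 1*(-2))/9)² = (-148 - 3*(4 + 2)*(⅑))² = (-148 - 3*6*(⅑))² = (-148 - 3*2/3)² = (-148 - 1*2)² = (-148 - 2)² = (-150)² = 22500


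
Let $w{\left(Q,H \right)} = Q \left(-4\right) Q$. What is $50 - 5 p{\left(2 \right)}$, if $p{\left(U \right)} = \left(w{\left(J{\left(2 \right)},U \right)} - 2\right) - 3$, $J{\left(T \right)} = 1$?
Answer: $95$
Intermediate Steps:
$w{\left(Q,H \right)} = - 4 Q^{2}$ ($w{\left(Q,H \right)} = - 4 Q Q = - 4 Q^{2}$)
$p{\left(U \right)} = -9$ ($p{\left(U \right)} = \left(- 4 \cdot 1^{2} - 2\right) - 3 = \left(\left(-4\right) 1 - 2\right) - 3 = \left(-4 - 2\right) - 3 = -6 - 3 = -9$)
$50 - 5 p{\left(2 \right)} = 50 - -45 = 50 + 45 = 95$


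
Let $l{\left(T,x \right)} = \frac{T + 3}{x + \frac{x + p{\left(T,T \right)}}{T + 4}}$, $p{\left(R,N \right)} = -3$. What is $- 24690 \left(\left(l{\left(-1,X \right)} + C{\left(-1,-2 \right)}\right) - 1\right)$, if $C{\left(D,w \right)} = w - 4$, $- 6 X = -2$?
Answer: $261714$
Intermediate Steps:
$X = \frac{1}{3}$ ($X = \left(- \frac{1}{6}\right) \left(-2\right) = \frac{1}{3} \approx 0.33333$)
$C{\left(D,w \right)} = -4 + w$ ($C{\left(D,w \right)} = w - 4 = -4 + w$)
$l{\left(T,x \right)} = \frac{3 + T}{x + \frac{-3 + x}{4 + T}}$ ($l{\left(T,x \right)} = \frac{T + 3}{x + \frac{x - 3}{T + 4}} = \frac{3 + T}{x + \frac{-3 + x}{4 + T}}$)
$- 24690 \left(\left(l{\left(-1,X \right)} + C{\left(-1,-2 \right)}\right) - 1\right) = - 24690 \left(\left(\frac{12 + \left(-1\right)^{2} + 7 \left(-1\right)}{-3 + 5 \cdot \frac{1}{3} - \frac{1}{3}} - 6\right) - 1\right) = - 24690 \left(\left(\frac{12 + 1 - 7}{-3 + \frac{5}{3} - \frac{1}{3}} - 6\right) - 1\right) = - 24690 \left(\left(\frac{1}{- \frac{5}{3}} \cdot 6 - 6\right) - 1\right) = - 24690 \left(\left(\left(- \frac{3}{5}\right) 6 - 6\right) - 1\right) = - 24690 \left(\left(- \frac{18}{5} - 6\right) - 1\right) = - 24690 \left(- \frac{48}{5} - 1\right) = \left(-24690\right) \left(- \frac{53}{5}\right) = 261714$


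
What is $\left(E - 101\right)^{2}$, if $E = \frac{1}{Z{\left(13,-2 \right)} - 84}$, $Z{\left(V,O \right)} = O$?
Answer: $\frac{75463969}{7396} \approx 10203.0$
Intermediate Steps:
$E = - \frac{1}{86}$ ($E = \frac{1}{-2 - 84} = \frac{1}{-86} = - \frac{1}{86} \approx -0.011628$)
$\left(E - 101\right)^{2} = \left(- \frac{1}{86} - 101\right)^{2} = \left(- \frac{8687}{86}\right)^{2} = \frac{75463969}{7396}$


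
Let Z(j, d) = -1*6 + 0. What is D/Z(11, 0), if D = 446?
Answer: -223/3 ≈ -74.333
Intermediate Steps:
Z(j, d) = -6 (Z(j, d) = -6 + 0 = -6)
D/Z(11, 0) = 446/(-6) = 446*(-⅙) = -223/3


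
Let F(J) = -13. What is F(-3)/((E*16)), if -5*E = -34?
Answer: -65/544 ≈ -0.11949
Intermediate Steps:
E = 34/5 (E = -⅕*(-34) = 34/5 ≈ 6.8000)
F(-3)/((E*16)) = -13/((34/5)*16) = -13/544/5 = -13*5/544 = -65/544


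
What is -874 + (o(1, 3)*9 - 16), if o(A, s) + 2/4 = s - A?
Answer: -1753/2 ≈ -876.50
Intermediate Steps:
o(A, s) = -1/2 + s - A (o(A, s) = -1/2 + (s - A) = -1/2 + s - A)
-874 + (o(1, 3)*9 - 16) = -874 + ((-1/2 + 3 - 1*1)*9 - 16) = -874 + ((-1/2 + 3 - 1)*9 - 16) = -874 + ((3/2)*9 - 16) = -874 + (27/2 - 16) = -874 - 5/2 = -1753/2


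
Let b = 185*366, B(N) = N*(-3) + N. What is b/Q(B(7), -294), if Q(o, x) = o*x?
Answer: 11285/686 ≈ 16.450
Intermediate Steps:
B(N) = -2*N (B(N) = -3*N + N = -2*N)
b = 67710
b/Q(B(7), -294) = 67710/((-2*7*(-294))) = 67710/((-14*(-294))) = 67710/4116 = 67710*(1/4116) = 11285/686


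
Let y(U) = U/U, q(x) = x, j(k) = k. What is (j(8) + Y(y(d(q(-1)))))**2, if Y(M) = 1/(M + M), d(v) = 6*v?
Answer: 289/4 ≈ 72.250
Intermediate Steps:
y(U) = 1
Y(M) = 1/(2*M)
(j(8) + Y(y(d(q(-1)))))**2 = (8 + (1/2)/1)**2 = (8 + (1/2)*1)**2 = (8 + 1/2)**2 = (17/2)**2 = 289/4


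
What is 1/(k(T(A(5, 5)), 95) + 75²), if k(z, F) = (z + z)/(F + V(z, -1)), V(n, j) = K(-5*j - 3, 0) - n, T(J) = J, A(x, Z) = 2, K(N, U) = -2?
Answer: 91/511879 ≈ 0.00017778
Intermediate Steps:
V(n, j) = -2 - n
k(z, F) = 2*z/(-2 + F - z) (k(z, F) = (z + z)/(F + (-2 - z)) = (2*z)/(-2 + F - z) = 2*z/(-2 + F - z))
1/(k(T(A(5, 5)), 95) + 75²) = 1/(-2*2/(2 + 2 - 1*95) + 75²) = 1/(-2*2/(2 + 2 - 95) + 5625) = 1/(-2*2/(-91) + 5625) = 1/(-2*2*(-1/91) + 5625) = 1/(4/91 + 5625) = 1/(511879/91) = 91/511879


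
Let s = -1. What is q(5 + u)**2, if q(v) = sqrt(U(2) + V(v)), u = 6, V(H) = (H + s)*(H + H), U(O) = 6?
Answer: 226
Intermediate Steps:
V(H) = 2*H*(-1 + H) (V(H) = (H - 1)*(H + H) = (-1 + H)*(2*H) = 2*H*(-1 + H))
q(v) = sqrt(6 + 2*v*(-1 + v))
q(5 + u)**2 = (sqrt(2)*sqrt(3 + (5 + 6)*(-1 + (5 + 6))))**2 = (sqrt(2)*sqrt(3 + 11*(-1 + 11)))**2 = (sqrt(2)*sqrt(3 + 11*10))**2 = (sqrt(2)*sqrt(3 + 110))**2 = (sqrt(2)*sqrt(113))**2 = (sqrt(226))**2 = 226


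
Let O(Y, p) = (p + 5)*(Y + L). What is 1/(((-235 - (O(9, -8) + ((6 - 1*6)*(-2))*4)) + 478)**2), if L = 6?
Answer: 1/82944 ≈ 1.2056e-5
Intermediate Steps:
O(Y, p) = (5 + p)*(6 + Y) (O(Y, p) = (p + 5)*(Y + 6) = (5 + p)*(6 + Y))
1/(((-235 - (O(9, -8) + ((6 - 1*6)*(-2))*4)) + 478)**2) = 1/(((-235 - ((30 + 5*9 + 6*(-8) + 9*(-8)) + ((6 - 1*6)*(-2))*4)) + 478)**2) = 1/(((-235 - ((30 + 45 - 48 - 72) + ((6 - 6)*(-2))*4)) + 478)**2) = 1/(((-235 - (-45 + (0*(-2))*4)) + 478)**2) = 1/(((-235 - (-45 + 0*4)) + 478)**2) = 1/(((-235 - (-45 + 0)) + 478)**2) = 1/(((-235 - 1*(-45)) + 478)**2) = 1/(((-235 + 45) + 478)**2) = 1/((-190 + 478)**2) = 1/(288**2) = 1/82944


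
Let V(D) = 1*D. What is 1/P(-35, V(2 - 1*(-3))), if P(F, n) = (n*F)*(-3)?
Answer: 1/525 ≈ 0.0019048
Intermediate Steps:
V(D) = D
P(F, n) = -3*F*n (P(F, n) = (F*n)*(-3) = -3*F*n)
1/P(-35, V(2 - 1*(-3))) = 1/(-3*(-35)*(2 - 1*(-3))) = 1/(-3*(-35)*(2 + 3)) = 1/(-3*(-35)*5) = 1/525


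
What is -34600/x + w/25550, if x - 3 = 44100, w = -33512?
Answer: -1181004868/563415825 ≈ -2.0962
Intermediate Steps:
x = 44103 (x = 3 + 44100 = 44103)
-34600/x + w/25550 = -34600/44103 - 33512/25550 = -34600*1/44103 - 33512*1/25550 = -34600/44103 - 16756/12775 = -1181004868/563415825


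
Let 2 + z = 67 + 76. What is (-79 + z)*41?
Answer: 2542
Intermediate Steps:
z = 141 (z = -2 + (67 + 76) = -2 + 143 = 141)
(-79 + z)*41 = (-79 + 141)*41 = 62*41 = 2542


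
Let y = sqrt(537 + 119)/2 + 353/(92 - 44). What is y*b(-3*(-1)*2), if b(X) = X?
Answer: 353/8 + 12*sqrt(41) ≈ 120.96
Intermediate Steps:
y = 353/48 + 2*sqrt(41) (y = sqrt(656)*(1/2) + 353/48 = (4*sqrt(41))*(1/2) + 353*(1/48) = 2*sqrt(41) + 353/48 = 353/48 + 2*sqrt(41) ≈ 20.160)
y*b(-3*(-1)*2) = (353/48 + 2*sqrt(41))*(-3*(-1)*2) = (353/48 + 2*sqrt(41))*(3*2) = (353/48 + 2*sqrt(41))*6 = 353/8 + 12*sqrt(41)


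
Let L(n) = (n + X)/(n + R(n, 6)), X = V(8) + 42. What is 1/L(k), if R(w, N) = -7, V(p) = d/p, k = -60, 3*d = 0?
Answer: 67/18 ≈ 3.7222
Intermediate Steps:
d = 0 (d = (1/3)*0 = 0)
V(p) = 0 (V(p) = 0/p = 0)
X = 42 (X = 0 + 42 = 42)
L(n) = (42 + n)/(-7 + n) (L(n) = (n + 42)/(n - 7) = (42 + n)/(-7 + n))
1/L(k) = 1/((42 - 60)/(-7 - 60)) = 1/(-18/(-67)) = 1/(-1/67*(-18)) = 1/(18/67) = 67/18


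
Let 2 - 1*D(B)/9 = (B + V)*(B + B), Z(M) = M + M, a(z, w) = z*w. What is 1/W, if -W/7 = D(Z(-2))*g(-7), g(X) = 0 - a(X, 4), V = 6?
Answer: -1/31752 ≈ -3.1494e-5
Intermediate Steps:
a(z, w) = w*z
Z(M) = 2*M
g(X) = -4*X (g(X) = 0 - 4*X = -4*X)
D(B) = 18 - 18*B*(6 + B) (D(B) = 18 - 9*(B + 6)*(B + B) = 18 - 9*(6 + B)*2*B = 18 - 18*B*(6 + B))
W = -31752 (W = -7*(18 - 216*(-2) - 18*(2*(-2))**2)*(-4*(-7)) = -7*(18 - 108*(-4) - 18*(-4)**2)*28 = -7*(18 + 432 - 18*16)*28 = -7*(18 + 432 - 288)*28 = -1134*28 = -7*4536 = -31752)
1/W = 1/(-31752) = -1/31752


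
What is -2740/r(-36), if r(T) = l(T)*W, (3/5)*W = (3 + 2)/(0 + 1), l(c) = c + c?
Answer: 137/30 ≈ 4.5667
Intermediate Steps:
l(c) = 2*c
W = 25/3 (W = 5*((3 + 2)/(0 + 1))/3 = 5*(5/1)/3 = 5*(5*1)/3 = (5/3)*5 = 25/3 ≈ 8.3333)
r(T) = 50*T/3 (r(T) = (2*T)*(25/3) = 50*T/3)
-2740/r(-36) = -2740/((50/3)*(-36)) = -2740/(-600) = -2740*(-1/600) = 137/30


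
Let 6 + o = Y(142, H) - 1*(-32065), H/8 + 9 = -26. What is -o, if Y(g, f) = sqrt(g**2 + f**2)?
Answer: -32059 - 2*sqrt(24641) ≈ -32373.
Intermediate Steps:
H = -280 (H = -72 + 8*(-26) = -72 - 208 = -280)
Y(g, f) = sqrt(f**2 + g**2)
o = 32059 + 2*sqrt(24641) (o = -6 + (sqrt((-280)**2 + 142**2) - 1*(-32065)) = -6 + (sqrt(78400 + 20164) + 32065) = -6 + (sqrt(98564) + 32065) = -6 + (2*sqrt(24641) + 32065) = -6 + (32065 + 2*sqrt(24641)) = 32059 + 2*sqrt(24641) ≈ 32373.)
-o = -(32059 + 2*sqrt(24641)) = -32059 - 2*sqrt(24641)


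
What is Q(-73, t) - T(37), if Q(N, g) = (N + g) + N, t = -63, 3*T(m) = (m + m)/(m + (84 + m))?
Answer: -49570/237 ≈ -209.16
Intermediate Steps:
T(m) = 2*m/(3*(84 + 2*m)) (T(m) = ((m + m)/(m + (84 + m)))/3 = ((2*m)/(84 + 2*m))/3 = (2*m/(84 + 2*m))/3 = 2*m/(3*(84 + 2*m)))
Q(N, g) = g + 2*N
Q(-73, t) - T(37) = (-63 + 2*(-73)) - 37/(3*(42 + 37)) = (-63 - 146) - 37/(3*79) = -209 - 37/(3*79) = -209 - 1*37/237 = -209 - 37/237 = -49570/237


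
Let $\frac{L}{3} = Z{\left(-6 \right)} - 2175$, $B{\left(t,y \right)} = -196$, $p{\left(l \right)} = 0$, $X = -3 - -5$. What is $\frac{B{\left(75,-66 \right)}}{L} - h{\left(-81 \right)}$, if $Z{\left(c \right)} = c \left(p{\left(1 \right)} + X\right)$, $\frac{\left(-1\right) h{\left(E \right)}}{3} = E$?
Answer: $- \frac{1594127}{6561} \approx -242.97$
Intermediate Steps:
$h{\left(E \right)} = - 3 E$
$X = 2$ ($X = -3 + 5 = 2$)
$Z{\left(c \right)} = 2 c$ ($Z{\left(c \right)} = c \left(0 + 2\right) = c 2 = 2 c$)
$L = -6561$ ($L = 3 \left(2 \left(-6\right) - 2175\right) = 3 \left(-12 - 2175\right) = 3 \left(-2187\right) = -6561$)
$\frac{B{\left(75,-66 \right)}}{L} - h{\left(-81 \right)} = - \frac{196}{-6561} - \left(-3\right) \left(-81\right) = \left(-196\right) \left(- \frac{1}{6561}\right) - 243 = \frac{196}{6561} - 243 = - \frac{1594127}{6561}$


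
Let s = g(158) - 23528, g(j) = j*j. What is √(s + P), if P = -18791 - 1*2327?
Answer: I*√19682 ≈ 140.29*I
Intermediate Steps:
g(j) = j²
s = 1436 (s = 158² - 23528 = 24964 - 23528 = 1436)
P = -21118 (P = -18791 - 2327 = -21118)
√(s + P) = √(1436 - 21118) = √(-19682) = I*√19682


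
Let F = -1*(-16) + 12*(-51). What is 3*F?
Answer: -1788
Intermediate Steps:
F = -596 (F = 16 - 612 = -596)
3*F = 3*(-596) = -1788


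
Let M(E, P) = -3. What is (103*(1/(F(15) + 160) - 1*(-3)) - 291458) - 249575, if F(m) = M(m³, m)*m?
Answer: -62183157/115 ≈ -5.4072e+5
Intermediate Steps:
F(m) = -3*m
(103*(1/(F(15) + 160) - 1*(-3)) - 291458) - 249575 = (103*(1/(-3*15 + 160) - 1*(-3)) - 291458) - 249575 = (103*(1/(-45 + 160) + 3) - 291458) - 249575 = (103*(1/115 + 3) - 291458) - 249575 = (103*(346/115) - 291458) - 249575 = (35638/115 - 291458) - 249575 = -33482032/115 - 249575 = -62183157/115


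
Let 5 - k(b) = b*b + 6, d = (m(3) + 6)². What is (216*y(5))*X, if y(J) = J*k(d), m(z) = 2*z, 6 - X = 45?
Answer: 873442440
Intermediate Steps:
X = -39 (X = 6 - 1*45 = 6 - 45 = -39)
d = 144 (d = (2*3 + 6)² = (6 + 6)² = 12² = 144)
k(b) = -1 - b² (k(b) = 5 - (b*b + 6) = 5 - (b² + 6) = 5 - (6 + b²) = 5 + (-6 - b²) = -1 - b²)
y(J) = -20737*J (y(J) = J*(-1 - 1*144²) = J*(-1 - 1*20736) = J*(-1 - 20736) = J*(-20737) = -20737*J)
(216*y(5))*X = (216*(-20737*5))*(-39) = (216*(-103685))*(-39) = -22395960*(-39) = 873442440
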